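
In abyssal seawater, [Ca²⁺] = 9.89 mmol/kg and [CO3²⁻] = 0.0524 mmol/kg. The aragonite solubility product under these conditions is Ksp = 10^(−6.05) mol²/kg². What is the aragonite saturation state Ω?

Ω = 0.581

Ksp = 10^(−6.05) = 8.913×10^-7
Ω = [Ca²⁺][CO3²⁻]/Ksp = (9.89×10^-3)(0.0524×10^-3) / 8.913×10^-7 = 0.581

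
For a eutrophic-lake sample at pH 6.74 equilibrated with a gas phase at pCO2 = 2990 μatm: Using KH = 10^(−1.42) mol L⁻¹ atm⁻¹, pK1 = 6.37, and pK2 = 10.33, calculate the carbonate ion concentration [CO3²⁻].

[CO3²⁻] = 0.0685 μmol/L

[CO2*] = KH · pCO2 = 10^(−1.42) × 2990×10^-6 = 1.137×10^-4 mol/L
α₀ = 1/(1 + K1/[H⁺] + K1K2/[H⁺]²) = 1/(1 + 10^+0.37 + 10^-3.22) = 0.2990
DIC = [CO2*]/α₀ = 1.137×10^-4 / 0.2990 = 0.3802 mmol/L
[CO3²⁻] = α₂·DIC; α₂ = 0.0001801, so [CO3²⁻] = 0.0001801 × 0.3802 = 6.85×10^-5 mmol/L = 0.0685 μmol/L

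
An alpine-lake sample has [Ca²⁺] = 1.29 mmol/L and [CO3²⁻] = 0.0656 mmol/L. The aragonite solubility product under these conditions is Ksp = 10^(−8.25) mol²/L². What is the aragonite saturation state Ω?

Ω = 15.0

Ksp = 10^(−8.25) = 5.623×10^-9
Ω = [Ca²⁺][CO3²⁻]/Ksp = (1.29×10^-3)(0.0656×10^-3) / 5.623×10^-9 = 15.0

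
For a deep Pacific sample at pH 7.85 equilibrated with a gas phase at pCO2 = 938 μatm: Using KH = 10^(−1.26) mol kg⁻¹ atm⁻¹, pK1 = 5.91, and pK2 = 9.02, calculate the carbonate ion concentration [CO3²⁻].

[CO3²⁻] = 0.304 mmol/kg

[CO2*] = KH · pCO2 = 10^(−1.26) × 938×10^-6 = 5.155×10^-5 mol/kg
α₀ = 1/(1 + K1/[H⁺] + K1K2/[H⁺]²) = 1/(1 + 10^+1.94 + 10^+0.77) = 0.01064
DIC = [CO2*]/α₀ = 5.155×10^-5 / 0.01064 = 4.845 mmol/kg
[CO3²⁻] = α₂·DIC; α₂ = 0.06265, so [CO3²⁻] = 0.06265 × 4.845 = 0.304 mmol/kg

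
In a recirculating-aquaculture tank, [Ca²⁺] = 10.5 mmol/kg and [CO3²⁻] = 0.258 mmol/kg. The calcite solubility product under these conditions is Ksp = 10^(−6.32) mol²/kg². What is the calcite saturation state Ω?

Ω = 5.66

Ksp = 10^(−6.32) = 4.786×10^-7
Ω = [Ca²⁺][CO3²⁻]/Ksp = (10.5×10^-3)(0.258×10^-3) / 4.786×10^-7 = 5.66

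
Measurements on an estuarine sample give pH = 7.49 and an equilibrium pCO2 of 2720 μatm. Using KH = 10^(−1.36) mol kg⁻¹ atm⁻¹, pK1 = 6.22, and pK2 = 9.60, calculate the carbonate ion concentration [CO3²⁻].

[CO3²⁻] = 17.2 μmol/kg

[CO2*] = KH · pCO2 = 10^(−1.36) × 2720×10^-6 = 1.187×10^-4 mol/kg
α₀ = 1/(1 + K1/[H⁺] + K1K2/[H⁺]²) = 1/(1 + 10^+1.27 + 10^-0.84) = 0.05059
DIC = [CO2*]/α₀ = 1.187×10^-4 / 0.05059 = 2.347 mmol/kg
[CO3²⁻] = α₂·DIC; α₂ = 0.007313, so [CO3²⁻] = 0.007313 × 2.347 = 0.0172 mmol/kg = 17.2 μmol/kg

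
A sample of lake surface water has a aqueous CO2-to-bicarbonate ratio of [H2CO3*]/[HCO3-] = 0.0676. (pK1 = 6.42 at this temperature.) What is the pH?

From K1 = [H⁺][HCO3-]/[H2CO3*]:  pH = pK1 − log₁₀([H2CO3*]/[HCO3-])
log₁₀(0.0676) = -1.170
pH = 6.42 − (-1.170) = 7.59

pH = 7.59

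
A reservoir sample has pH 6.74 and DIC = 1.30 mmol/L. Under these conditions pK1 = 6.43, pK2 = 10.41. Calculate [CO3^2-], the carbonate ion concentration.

α₂ = 1 / (1 + [H⁺]/K2 + [H⁺]²/(K1K2)) = 1 / (1 + 10^+3.67 + 10^+3.36)
   = 1 / (1 + 4677.4 + 2290.9) = 1/6969.2 = 0.0001435
[CO3²⁻] = α₂ × DIC = 0.0001435 × 1.30 = 0.000187 mmol/L = 0.187 μmol/L

[CO3²⁻] = 0.187 μmol/L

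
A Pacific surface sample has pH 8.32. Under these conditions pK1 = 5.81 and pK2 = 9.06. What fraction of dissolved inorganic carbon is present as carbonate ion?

α₂ = 1 / (1 + [H⁺]/K2 + [H⁺]²/(K1K2)) = 1 / (1 + 10^+0.74 + 10^-1.77)
   = 1 / (1 + 5.4954 + 0.016982) = 1/6.5124 = 0.1536

α₂ = 0.154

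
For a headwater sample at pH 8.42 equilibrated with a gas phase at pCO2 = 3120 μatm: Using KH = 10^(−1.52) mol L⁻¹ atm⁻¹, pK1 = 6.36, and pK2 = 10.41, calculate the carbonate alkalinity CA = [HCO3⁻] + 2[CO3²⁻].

CA = 11.0 mmol/L

[CO2*] = KH · pCO2 = 10^(−1.52) × 3120×10^-6 = 9.422×10^-5 mol/L
α₀ = 1/(1 + K1/[H⁺] + K1K2/[H⁺]²) = 1/(1 + 10^+2.06 + 10^+0.07) = 0.008548
DIC = [CO2*]/α₀ = 9.422×10^-5 / 0.008548 = 11.02 mmol/L
CA = (α₁ + 2α₂)·DIC = (0.9814 + 2×0.01004) × 11.02 = 11.0 mmol/L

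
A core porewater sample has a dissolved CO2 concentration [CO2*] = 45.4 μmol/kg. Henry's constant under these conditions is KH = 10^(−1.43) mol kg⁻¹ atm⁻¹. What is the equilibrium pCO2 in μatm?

KH = 10^(−1.43) = 3.715×10^-2 mol kg⁻¹ atm⁻¹
pCO2 = [CO2*]/KH = 45.4×10^-6 / 3.715×10^-2 = 1.22×10^-3 atm = 1220 μatm

pCO2 = 1220 μatm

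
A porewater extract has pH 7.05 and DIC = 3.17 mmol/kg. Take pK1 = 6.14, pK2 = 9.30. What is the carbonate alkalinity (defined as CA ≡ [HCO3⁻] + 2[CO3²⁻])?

CA = [HCO3⁻] + 2[CO3²⁻] = (α₁ + 2α₂)·DIC
At pH 7.05: [H⁺]/K1 = 10^-0.91 = 0.12303, K2/[H⁺] = 10^-2.25 = 0.0056234
α₁ = 1/(1 + 0.12303 + 0.0056234) = 1/1.1287 = 0.8860; α₂ = α₁·K2/[H⁺] = 0.004982
α₁ + 2α₂ = 0.8960
CA = 0.8960 × 3.17 = 2.84 mmol/kg

CA = 2.84 mmol/kg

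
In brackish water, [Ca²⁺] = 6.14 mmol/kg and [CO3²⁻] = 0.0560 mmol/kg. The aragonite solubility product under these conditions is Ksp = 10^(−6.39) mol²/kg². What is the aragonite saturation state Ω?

Ω = 0.844

Ksp = 10^(−6.39) = 4.074×10^-7
Ω = [Ca²⁺][CO3²⁻]/Ksp = (6.14×10^-3)(0.0560×10^-3) / 4.074×10^-7 = 0.844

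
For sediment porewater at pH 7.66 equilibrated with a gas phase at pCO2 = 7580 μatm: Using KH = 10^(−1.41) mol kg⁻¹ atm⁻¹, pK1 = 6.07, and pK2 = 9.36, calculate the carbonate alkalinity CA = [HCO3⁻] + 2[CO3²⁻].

[CO2*] = KH · pCO2 = 10^(−1.41) × 7580×10^-6 = 2.949×10^-4 mol/kg
α₀ = 1/(1 + K1/[H⁺] + K1K2/[H⁺]²) = 1/(1 + 10^+1.59 + 10^-0.11) = 0.02458
DIC = [CO2*]/α₀ = 2.949×10^-4 / 0.02458 = 12.00 mmol/kg
CA = (α₁ + 2α₂)·DIC = (0.9563 + 2×0.01908) × 12.00 = 11.9 mmol/kg

CA = 11.9 mmol/kg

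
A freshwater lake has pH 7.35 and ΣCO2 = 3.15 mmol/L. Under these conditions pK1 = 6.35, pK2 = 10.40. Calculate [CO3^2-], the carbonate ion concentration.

[CO3²⁻] = 2.55 μmol/L

α₂ = 1 / (1 + [H⁺]/K2 + [H⁺]²/(K1K2)) = 1 / (1 + 10^+3.05 + 10^+2.05)
   = 1 / (1 + 1122.0 + 112.20) = 1/1235.2 = 0.0008096
[CO3²⁻] = α₂ × DIC = 0.0008096 × 3.15 = 0.00255 mmol/L = 2.55 μmol/L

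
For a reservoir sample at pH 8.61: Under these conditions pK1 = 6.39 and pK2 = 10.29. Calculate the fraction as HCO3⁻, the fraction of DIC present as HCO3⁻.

α₁ = 0.974

α₁ = 1 / (1 + [H⁺]/K1 + K2/[H⁺]) = 1 / (1 + 10^-2.22 + 10^-1.68)
   = 1 / (1 + 0.0060256 + 0.020893) = 1/1.0269 = 0.9738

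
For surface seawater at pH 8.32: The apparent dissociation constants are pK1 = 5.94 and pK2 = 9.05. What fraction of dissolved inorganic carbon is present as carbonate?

α₂ = 1 / (1 + [H⁺]/K2 + [H⁺]²/(K1K2)) = 1 / (1 + 10^+0.73 + 10^-1.65)
   = 1 / (1 + 5.3703 + 0.022387) = 1/6.3927 = 0.1564

α₂ = 0.156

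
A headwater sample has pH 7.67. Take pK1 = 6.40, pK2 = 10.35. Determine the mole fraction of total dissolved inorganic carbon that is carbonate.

α₂ = 1 / (1 + [H⁺]/K2 + [H⁺]²/(K1K2)) = 1 / (1 + 10^+2.68 + 10^+1.41)
   = 1 / (1 + 478.63 + 25.704) = 1/505.33 = 0.001979

α₂ = 0.00198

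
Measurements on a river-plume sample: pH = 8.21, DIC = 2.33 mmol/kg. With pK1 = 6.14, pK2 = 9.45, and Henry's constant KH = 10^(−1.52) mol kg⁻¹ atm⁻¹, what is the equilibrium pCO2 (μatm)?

α₀ = 1 / (1 + K1/[H⁺] + K1K2/[H⁺]²) = 1 / (1 + 10^+2.07 + 10^+0.83)
   = 1 / (1 + 117.49 + 6.7608) = 1/125.25 = 0.007984
[CO2*] = α₀ × DIC = 0.007984 × 2.33 = 0.01860 mmol/kg = 18.60 μmol/kg
pCO2 = [CO2*]/KH = 1.860×10^-5 / 3.020×10^-2 = 616 μatm

pCO2 = 616 μatm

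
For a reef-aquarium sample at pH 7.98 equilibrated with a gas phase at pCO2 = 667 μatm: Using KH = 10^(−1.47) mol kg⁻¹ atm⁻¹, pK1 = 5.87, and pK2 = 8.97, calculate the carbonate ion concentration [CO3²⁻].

[CO2*] = KH · pCO2 = 10^(−1.47) × 667×10^-6 = 2.260×10^-5 mol/kg
α₀ = 1/(1 + K1/[H⁺] + K1K2/[H⁺]²) = 1/(1 + 10^+2.11 + 10^+1.12) = 0.006993
DIC = [CO2*]/α₀ = 2.260×10^-5 / 0.006993 = 3.232 mmol/kg
[CO3²⁻] = α₂·DIC; α₂ = 0.09218, so [CO3²⁻] = 0.09218 × 3.232 = 0.298 mmol/kg

[CO3²⁻] = 0.298 mmol/kg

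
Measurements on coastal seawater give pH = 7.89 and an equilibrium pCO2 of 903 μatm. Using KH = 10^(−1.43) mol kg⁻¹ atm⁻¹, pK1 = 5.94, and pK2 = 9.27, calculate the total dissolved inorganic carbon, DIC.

[CO2*] = KH · pCO2 = 10^(−1.43) × 903×10^-6 = 3.355×10^-5 mol/kg
α₀ = 1/(1 + K1/[H⁺] + K1K2/[H⁺]²) = 1/(1 + 10^+1.95 + 10^+0.57) = 0.01066
DIC = [CO2*]/α₀ = 3.355×10^-5 / 0.01066 = 3.15 mmol/kg

DIC = 3.15 mmol/kg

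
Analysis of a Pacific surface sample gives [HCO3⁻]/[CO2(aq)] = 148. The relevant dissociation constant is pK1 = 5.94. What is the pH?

pH = 8.11

From K1 = [H⁺][HCO3⁻]/[CO2(aq)]:  pH = pK1 + log₁₀([HCO3⁻]/[CO2(aq)])
log₁₀(148) = +2.170
pH = 5.94 + (+2.170) = 8.11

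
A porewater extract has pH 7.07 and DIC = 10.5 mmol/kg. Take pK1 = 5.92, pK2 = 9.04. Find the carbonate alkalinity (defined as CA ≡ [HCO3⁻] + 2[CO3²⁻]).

CA = 9.92 mmol/kg

CA = [HCO3⁻] + 2[CO3²⁻] = (α₁ + 2α₂)·DIC
At pH 7.07: [H⁺]/K1 = 10^-1.15 = 0.070795, K2/[H⁺] = 10^-1.97 = 0.010715
α₁ = 1/(1 + 0.070795 + 0.010715) = 1/1.0815 = 0.9246; α₂ = α₁·K2/[H⁺] = 0.009908
α₁ + 2α₂ = 0.9444
CA = 0.9444 × 10.5 = 9.92 mmol/kg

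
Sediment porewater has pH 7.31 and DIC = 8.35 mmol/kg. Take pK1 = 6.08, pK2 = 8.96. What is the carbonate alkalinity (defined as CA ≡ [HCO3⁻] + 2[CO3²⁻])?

CA = [HCO3⁻] + 2[CO3²⁻] = (α₁ + 2α₂)·DIC
At pH 7.31: [H⁺]/K1 = 10^-1.23 = 0.058884, K2/[H⁺] = 10^-1.65 = 0.022387
α₁ = 1/(1 + 0.058884 + 0.022387) = 1/1.0813 = 0.9248; α₂ = α₁·K2/[H⁺] = 0.02070
α₁ + 2α₂ = 0.9662
CA = 0.9662 × 8.35 = 8.07 mmol/kg

CA = 8.07 mmol/kg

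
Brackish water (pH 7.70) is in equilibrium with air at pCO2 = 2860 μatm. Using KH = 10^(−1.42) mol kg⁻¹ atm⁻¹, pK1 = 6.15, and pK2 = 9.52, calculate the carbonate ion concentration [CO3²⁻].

[CO3²⁻] = 0.0584 mmol/kg

[CO2*] = KH · pCO2 = 10^(−1.42) × 2860×10^-6 = 1.087×10^-4 mol/kg
α₀ = 1/(1 + K1/[H⁺] + K1K2/[H⁺]²) = 1/(1 + 10^+1.55 + 10^-0.27) = 0.02701
DIC = [CO2*]/α₀ = 1.087×10^-4 / 0.02701 = 4.025 mmol/kg
[CO3²⁻] = α₂·DIC; α₂ = 0.01451, so [CO3²⁻] = 0.01451 × 4.025 = 0.0584 mmol/kg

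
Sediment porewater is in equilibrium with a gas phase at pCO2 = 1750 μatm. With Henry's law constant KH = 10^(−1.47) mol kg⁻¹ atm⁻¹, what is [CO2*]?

KH = 10^(−1.47) = 3.388×10^-2 mol kg⁻¹ atm⁻¹
[CO2*] = KH · pCO2 = 3.388×10^-2 × 1750×10^-6 atm = 5.93×10^-5 mol/kg

[CO2*] = 59.3 μmol/kg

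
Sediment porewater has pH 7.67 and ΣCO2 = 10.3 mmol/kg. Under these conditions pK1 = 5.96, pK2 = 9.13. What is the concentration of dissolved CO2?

α₀ = 1 / (1 + K1/[H⁺] + K1K2/[H⁺]²) = 1 / (1 + 10^+1.71 + 10^+0.25)
   = 1 / (1 + 51.286 + 1.7783) = 1/54.064 = 0.01850
[CO2*] = α₀ × DIC = 0.01850 × 10.3 = 0.191 mmol/kg

[CO2*] = 0.191 mmol/kg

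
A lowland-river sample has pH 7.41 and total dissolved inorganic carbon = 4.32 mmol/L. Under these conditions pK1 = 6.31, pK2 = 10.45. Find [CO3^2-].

[CO3²⁻] = 3.65 μmol/L

α₂ = 1 / (1 + [H⁺]/K2 + [H⁺]²/(K1K2)) = 1 / (1 + 10^+3.04 + 10^+1.94)
   = 1 / (1 + 1096.5 + 87.096) = 1/1184.6 = 0.0008442
[CO3²⁻] = α₂ × DIC = 0.0008442 × 4.32 = 0.00365 mmol/L = 3.65 μmol/L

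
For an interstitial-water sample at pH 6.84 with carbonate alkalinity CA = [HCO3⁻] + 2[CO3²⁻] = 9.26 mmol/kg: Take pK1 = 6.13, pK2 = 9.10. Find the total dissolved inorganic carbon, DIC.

DIC = 11.0 mmol/kg

CA = [HCO3⁻] + 2[CO3²⁻] = (α₁ + 2α₂)·DIC
At pH 6.84: [H⁺]/K1 = 10^-0.71 = 0.19498, K2/[H⁺] = 10^-2.26 = 0.0054954
α₁ = 1/(1 + 0.19498 + 0.0054954) = 1/1.2005 = 0.8330; α₂ = α₁·K2/[H⁺] = 0.004578
α₁ + 2α₂ = 0.8422
DIC = CA / (α₁ + 2α₂) = 9.26 / 0.8422 = 11.0 mmol/kg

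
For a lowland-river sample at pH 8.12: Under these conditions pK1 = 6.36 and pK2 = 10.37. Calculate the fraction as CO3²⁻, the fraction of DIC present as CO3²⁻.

α₂ = 1 / (1 + [H⁺]/K2 + [H⁺]²/(K1K2)) = 1 / (1 + 10^+2.25 + 10^+0.49)
   = 1 / (1 + 177.83 + 3.0903) = 1/181.92 = 0.005497

α₂ = 0.00550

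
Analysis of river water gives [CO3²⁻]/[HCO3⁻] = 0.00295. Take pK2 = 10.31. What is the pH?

pH = 7.78

From K2 = [H⁺][CO3²⁻]/[HCO3⁻]:  pH = pK2 + log₁₀([CO3²⁻]/[HCO3⁻])
log₁₀(0.00295) = -2.530
pH = 10.31 + (-2.530) = 7.78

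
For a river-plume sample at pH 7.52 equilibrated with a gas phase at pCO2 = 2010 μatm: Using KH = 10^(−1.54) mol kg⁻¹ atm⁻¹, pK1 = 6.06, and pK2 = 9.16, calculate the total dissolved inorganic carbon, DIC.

DIC = 1.77 mmol/kg

[CO2*] = KH · pCO2 = 10^(−1.54) × 2010×10^-6 = 5.797×10^-5 mol/kg
α₀ = 1/(1 + K1/[H⁺] + K1K2/[H⁺]²) = 1/(1 + 10^+1.46 + 10^-0.18) = 0.03279
DIC = [CO2*]/α₀ = 5.797×10^-5 / 0.03279 = 1.77 mmol/kg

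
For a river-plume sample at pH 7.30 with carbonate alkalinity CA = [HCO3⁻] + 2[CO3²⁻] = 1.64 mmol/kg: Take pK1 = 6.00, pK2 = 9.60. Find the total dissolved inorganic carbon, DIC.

CA = [HCO3⁻] + 2[CO3²⁻] = (α₁ + 2α₂)·DIC
At pH 7.30: [H⁺]/K1 = 10^-1.30 = 0.050119, K2/[H⁺] = 10^-2.30 = 0.0050119
α₁ = 1/(1 + 0.050119 + 0.0050119) = 1/1.0551 = 0.9477; α₂ = α₁·K2/[H⁺] = 0.004750
α₁ + 2α₂ = 0.9572
DIC = CA / (α₁ + 2α₂) = 1.64 / 0.9572 = 1.71 mmol/kg

DIC = 1.71 mmol/kg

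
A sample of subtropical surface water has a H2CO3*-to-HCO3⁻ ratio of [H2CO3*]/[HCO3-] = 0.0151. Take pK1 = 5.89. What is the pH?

From K1 = [H⁺][HCO3-]/[H2CO3*]:  pH = pK1 − log₁₀([H2CO3*]/[HCO3-])
log₁₀(0.0151) = -1.821
pH = 5.89 − (-1.821) = 7.71

pH = 7.71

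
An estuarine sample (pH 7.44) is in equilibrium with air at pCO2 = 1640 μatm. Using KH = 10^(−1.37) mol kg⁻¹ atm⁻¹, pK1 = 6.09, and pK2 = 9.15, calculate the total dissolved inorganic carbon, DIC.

[CO2*] = KH · pCO2 = 10^(−1.37) × 1640×10^-6 = 6.996×10^-5 mol/kg
α₀ = 1/(1 + K1/[H⁺] + K1K2/[H⁺]²) = 1/(1 + 10^+1.35 + 10^-0.36) = 0.04197
DIC = [CO2*]/α₀ = 6.996×10^-5 / 0.04197 = 1.67 mmol/kg

DIC = 1.67 mmol/kg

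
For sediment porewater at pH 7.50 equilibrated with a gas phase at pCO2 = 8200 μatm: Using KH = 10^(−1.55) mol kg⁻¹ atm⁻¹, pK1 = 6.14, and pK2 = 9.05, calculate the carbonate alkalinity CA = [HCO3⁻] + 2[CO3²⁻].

[CO2*] = KH · pCO2 = 10^(−1.55) × 8200×10^-6 = 2.311×10^-4 mol/kg
α₀ = 1/(1 + K1/[H⁺] + K1K2/[H⁺]²) = 1/(1 + 10^+1.36 + 10^-0.19) = 0.04073
DIC = [CO2*]/α₀ = 2.311×10^-4 / 0.04073 = 5.675 mmol/kg
CA = (α₁ + 2α₂)·DIC = (0.9330 + 2×0.02629) × 5.675 = 5.59 mmol/kg

CA = 5.59 mmol/kg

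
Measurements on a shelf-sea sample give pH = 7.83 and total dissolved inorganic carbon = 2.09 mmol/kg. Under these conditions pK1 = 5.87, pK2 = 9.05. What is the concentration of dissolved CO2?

α₀ = 1 / (1 + K1/[H⁺] + K1K2/[H⁺]²) = 1 / (1 + 10^+1.96 + 10^+0.74)
   = 1 / (1 + 91.201 + 5.4954) = 1/97.696 = 0.01024
[CO2*] = α₀ × DIC = 0.01024 × 2.09 = 0.0214 mmol/kg

[CO2*] = 0.0214 mmol/kg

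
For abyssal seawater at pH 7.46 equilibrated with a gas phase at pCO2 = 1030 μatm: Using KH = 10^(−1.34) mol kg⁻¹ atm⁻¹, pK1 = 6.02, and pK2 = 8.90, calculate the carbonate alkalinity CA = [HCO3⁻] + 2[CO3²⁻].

[CO2*] = KH · pCO2 = 10^(−1.34) × 1030×10^-6 = 4.708×10^-5 mol/kg
α₀ = 1/(1 + K1/[H⁺] + K1K2/[H⁺]²) = 1/(1 + 10^+1.44 + 10^+0.00) = 0.03385
DIC = [CO2*]/α₀ = 4.708×10^-5 / 0.03385 = 1.391 mmol/kg
CA = (α₁ + 2α₂)·DIC = (0.9323 + 2×0.03385) × 1.391 = 1.39 mmol/kg

CA = 1.39 mmol/kg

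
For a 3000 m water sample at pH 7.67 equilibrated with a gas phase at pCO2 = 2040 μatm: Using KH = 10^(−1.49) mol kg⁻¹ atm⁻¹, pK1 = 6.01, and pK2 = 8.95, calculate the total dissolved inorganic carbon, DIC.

DIC = 3.24 mmol/kg

[CO2*] = KH · pCO2 = 10^(−1.49) × 2040×10^-6 = 6.601×10^-5 mol/kg
α₀ = 1/(1 + K1/[H⁺] + K1K2/[H⁺]²) = 1/(1 + 10^+1.66 + 10^+0.38) = 0.02036
DIC = [CO2*]/α₀ = 6.601×10^-5 / 0.02036 = 3.24 mmol/kg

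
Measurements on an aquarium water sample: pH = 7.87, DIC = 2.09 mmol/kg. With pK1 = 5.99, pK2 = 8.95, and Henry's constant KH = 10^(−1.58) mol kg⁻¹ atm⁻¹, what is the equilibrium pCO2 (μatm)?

pCO2 = 955 μatm

α₀ = 1 / (1 + K1/[H⁺] + K1K2/[H⁺]²) = 1 / (1 + 10^+1.88 + 10^+0.80)
   = 1 / (1 + 75.858 + 6.3096) = 1/83.167 = 0.01202
[CO2*] = α₀ × DIC = 0.01202 × 2.09 = 0.02513 mmol/kg
pCO2 = [CO2*]/KH = 2.513×10^-5 / 2.630×10^-2 = 955 μatm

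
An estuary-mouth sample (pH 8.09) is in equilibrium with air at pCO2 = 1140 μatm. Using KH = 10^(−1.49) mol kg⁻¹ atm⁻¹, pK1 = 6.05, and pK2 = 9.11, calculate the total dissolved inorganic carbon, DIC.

DIC = 4.47 mmol/kg

[CO2*] = KH · pCO2 = 10^(−1.49) × 1140×10^-6 = 3.689×10^-5 mol/kg
α₀ = 1/(1 + K1/[H⁺] + K1K2/[H⁺]²) = 1/(1 + 10^+2.04 + 10^+1.02) = 0.008256
DIC = [CO2*]/α₀ = 3.689×10^-5 / 0.008256 = 4.47 mmol/kg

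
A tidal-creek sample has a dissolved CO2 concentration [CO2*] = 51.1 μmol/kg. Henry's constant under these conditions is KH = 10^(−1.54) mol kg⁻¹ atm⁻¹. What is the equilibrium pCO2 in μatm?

pCO2 = 1770 μatm

KH = 10^(−1.54) = 2.884×10^-2 mol kg⁻¹ atm⁻¹
pCO2 = [CO2*]/KH = 51.1×10^-6 / 2.884×10^-2 = 1.77×10^-3 atm = 1770 μatm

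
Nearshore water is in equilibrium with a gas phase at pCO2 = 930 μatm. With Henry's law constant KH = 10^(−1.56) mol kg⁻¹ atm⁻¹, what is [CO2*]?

[CO2*] = 25.6 μmol/kg

KH = 10^(−1.56) = 2.754×10^-2 mol kg⁻¹ atm⁻¹
[CO2*] = KH · pCO2 = 2.754×10^-2 × 930×10^-6 atm = 2.56×10^-5 mol/kg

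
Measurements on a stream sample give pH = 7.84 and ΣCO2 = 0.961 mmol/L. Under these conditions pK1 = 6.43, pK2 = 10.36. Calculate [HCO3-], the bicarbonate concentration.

α₁ = 1 / (1 + [H⁺]/K1 + K2/[H⁺]) = 1 / (1 + 10^-1.41 + 10^-2.52)
   = 1 / (1 + 0.038905 + 0.0030200) = 1/1.0419 = 0.9598
[HCO3⁻] = α₁ × DIC = 0.9598 × 0.961 = 0.922 mmol/L

[HCO3⁻] = 0.922 mmol/L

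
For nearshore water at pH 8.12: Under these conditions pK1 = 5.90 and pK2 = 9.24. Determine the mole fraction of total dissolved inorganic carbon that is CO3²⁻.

α₂ = 0.0701

α₂ = 1 / (1 + [H⁺]/K2 + [H⁺]²/(K1K2)) = 1 / (1 + 10^+1.12 + 10^-1.10)
   = 1 / (1 + 13.183 + 0.079433) = 1/14.262 = 0.07012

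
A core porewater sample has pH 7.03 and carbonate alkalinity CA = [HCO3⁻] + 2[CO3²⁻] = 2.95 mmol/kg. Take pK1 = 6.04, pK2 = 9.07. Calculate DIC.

DIC = 3.22 mmol/kg

CA = [HCO3⁻] + 2[CO3²⁻] = (α₁ + 2α₂)·DIC
At pH 7.03: [H⁺]/K1 = 10^-0.99 = 0.10233, K2/[H⁺] = 10^-2.04 = 0.0091201
α₁ = 1/(1 + 0.10233 + 0.0091201) = 1/1.1114 = 0.8997; α₂ = α₁·K2/[H⁺] = 0.008206
α₁ + 2α₂ = 0.9161
DIC = CA / (α₁ + 2α₂) = 2.95 / 0.9161 = 3.22 mmol/kg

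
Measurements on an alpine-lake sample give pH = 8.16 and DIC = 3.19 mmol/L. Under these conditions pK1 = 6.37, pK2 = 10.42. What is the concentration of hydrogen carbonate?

[HCO3⁻] = 3.12 mmol/L

α₁ = 1 / (1 + [H⁺]/K1 + K2/[H⁺]) = 1 / (1 + 10^-1.79 + 10^-2.26)
   = 1 / (1 + 0.016218 + 0.0054954) = 1/1.0217 = 0.9787
[HCO3⁻] = α₁ × DIC = 0.9787 × 3.19 = 3.12 mmol/L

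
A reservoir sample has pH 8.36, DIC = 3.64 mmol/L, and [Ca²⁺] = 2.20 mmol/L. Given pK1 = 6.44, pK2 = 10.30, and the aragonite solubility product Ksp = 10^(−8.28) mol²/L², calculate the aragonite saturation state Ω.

α₂ = 1 / (1 + [H⁺]/K2 + [H⁺]²/(K1K2)) = 1 / (1 + 10^+1.94 + 10^+0.02)
   = 1 / (1 + 87.096 + 1.0471) = 1/89.143 = 0.01122
[CO3²⁻] = α₂ × DIC = 0.01122 × 3.64 = 0.04083 mmol/L
Ksp = 10^(−8.28) = 5.248×10^-9
Ω = [Ca²⁺][CO3²⁻]/Ksp = (2.20×10^-3)(4.083×10^-5) / 5.248×10^-9 = 17.1

Ω = 17.1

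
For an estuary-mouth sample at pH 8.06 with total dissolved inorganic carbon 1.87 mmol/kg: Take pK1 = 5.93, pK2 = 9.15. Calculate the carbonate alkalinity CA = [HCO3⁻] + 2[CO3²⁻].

CA = [HCO3⁻] + 2[CO3²⁻] = (α₁ + 2α₂)·DIC
At pH 8.06: [H⁺]/K1 = 10^-2.13 = 0.0074131, K2/[H⁺] = 10^-1.09 = 0.081283
α₁ = 1/(1 + 0.0074131 + 0.081283) = 1/1.0887 = 0.9185; α₂ = α₁·K2/[H⁺] = 0.07466
α₁ + 2α₂ = 1.0679
CA = 1.0679 × 1.87 = 2.00 mmol/kg

CA = 2.00 mmol/kg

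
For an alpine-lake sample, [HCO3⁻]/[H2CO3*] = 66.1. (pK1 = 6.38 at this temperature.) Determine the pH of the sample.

From K1 = [H⁺][HCO3⁻]/[H2CO3*]:  pH = pK1 + log₁₀([HCO3⁻]/[H2CO3*])
log₁₀(66.1) = +1.820
pH = 6.38 + (+1.820) = 8.20

pH = 8.20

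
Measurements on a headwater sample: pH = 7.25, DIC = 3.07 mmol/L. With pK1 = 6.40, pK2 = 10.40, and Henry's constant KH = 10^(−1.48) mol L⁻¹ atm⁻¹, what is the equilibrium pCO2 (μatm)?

pCO2 = 1.15×10^4 μatm

α₀ = 1 / (1 + K1/[H⁺] + K1K2/[H⁺]²) = 1 / (1 + 10^+0.85 + 10^-2.30)
   = 1 / (1 + 7.0795 + 0.0050119) = 1/8.0845 = 0.1237
[CO2*] = α₀ × DIC = 0.1237 × 3.07 = 0.3797 mmol/L
pCO2 = [CO2*]/KH = 3.797×10^-4 / 3.311×10^-2 = 1.15×10^4 μatm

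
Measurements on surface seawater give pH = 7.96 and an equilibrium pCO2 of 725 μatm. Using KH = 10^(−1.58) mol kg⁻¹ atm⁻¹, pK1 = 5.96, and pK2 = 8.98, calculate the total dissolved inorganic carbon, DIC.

[CO2*] = KH · pCO2 = 10^(−1.58) × 725×10^-6 = 1.907×10^-5 mol/kg
α₀ = 1/(1 + K1/[H⁺] + K1K2/[H⁺]²) = 1/(1 + 10^+2.00 + 10^+0.98) = 0.009046
DIC = [CO2*]/α₀ = 1.907×10^-5 / 0.009046 = 2.11 mmol/kg

DIC = 2.11 mmol/kg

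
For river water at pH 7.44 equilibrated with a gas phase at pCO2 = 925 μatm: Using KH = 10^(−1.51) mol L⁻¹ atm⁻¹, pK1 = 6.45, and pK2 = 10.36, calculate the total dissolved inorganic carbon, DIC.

[CO2*] = KH · pCO2 = 10^(−1.51) × 925×10^-6 = 2.859×10^-5 mol/L
α₀ = 1/(1 + K1/[H⁺] + K1K2/[H⁺]²) = 1/(1 + 10^+0.99 + 10^-1.93) = 0.09273
DIC = [CO2*]/α₀ = 2.859×10^-5 / 0.09273 = 0.308 mmol/L

DIC = 0.308 mmol/L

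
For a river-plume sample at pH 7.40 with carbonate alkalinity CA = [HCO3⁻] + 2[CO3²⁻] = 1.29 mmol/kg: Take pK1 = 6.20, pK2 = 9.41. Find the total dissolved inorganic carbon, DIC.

DIC = 1.36 mmol/kg

CA = [HCO3⁻] + 2[CO3²⁻] = (α₁ + 2α₂)·DIC
At pH 7.40: [H⁺]/K1 = 10^-1.20 = 0.063096, K2/[H⁺] = 10^-2.01 = 0.0097724
α₁ = 1/(1 + 0.063096 + 0.0097724) = 1/1.0729 = 0.9321; α₂ = α₁·K2/[H⁺] = 0.009109
α₁ + 2α₂ = 0.9503
DIC = CA / (α₁ + 2α₂) = 1.29 / 0.9503 = 1.36 mmol/kg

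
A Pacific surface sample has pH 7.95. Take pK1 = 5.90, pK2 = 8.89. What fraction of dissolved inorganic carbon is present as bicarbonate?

α₁ = 0.890

α₁ = 1 / (1 + [H⁺]/K1 + K2/[H⁺]) = 1 / (1 + 10^-2.05 + 10^-0.94)
   = 1 / (1 + 0.0089125 + 0.11482) = 1/1.1237 = 0.8899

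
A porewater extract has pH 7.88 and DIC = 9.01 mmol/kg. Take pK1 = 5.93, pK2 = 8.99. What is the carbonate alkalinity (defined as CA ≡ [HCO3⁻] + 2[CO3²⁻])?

CA = [HCO3⁻] + 2[CO3²⁻] = (α₁ + 2α₂)·DIC
At pH 7.88: [H⁺]/K1 = 10^-1.95 = 0.011220, K2/[H⁺] = 10^-1.11 = 0.077625
α₁ = 1/(1 + 0.011220 + 0.077625) = 1/1.0888 = 0.9184; α₂ = α₁·K2/[H⁺] = 0.07129
α₁ + 2α₂ = 1.0610
CA = 1.0610 × 9.01 = 9.56 mmol/kg

CA = 9.56 mmol/kg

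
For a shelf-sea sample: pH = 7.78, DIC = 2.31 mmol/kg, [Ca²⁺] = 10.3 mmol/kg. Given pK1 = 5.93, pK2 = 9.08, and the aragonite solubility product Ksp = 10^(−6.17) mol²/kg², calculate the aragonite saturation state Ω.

Ω = 1.66

α₂ = 1 / (1 + [H⁺]/K2 + [H⁺]²/(K1K2)) = 1 / (1 + 10^+1.30 + 10^-0.55)
   = 1 / (1 + 19.953 + 0.28184) = 1/21.234 = 0.04709
[CO3²⁻] = α₂ × DIC = 0.04709 × 2.31 = 0.1088 mmol/kg
Ksp = 10^(−6.17) = 6.761×10^-7
Ω = [Ca²⁺][CO3²⁻]/Ksp = (10.3×10^-3)(1.088×10^-4) / 6.761×10^-7 = 1.66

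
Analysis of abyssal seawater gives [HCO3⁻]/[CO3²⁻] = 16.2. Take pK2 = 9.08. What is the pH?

pH = 7.87

From K2 = [H⁺][CO3²⁻]/[HCO3⁻]:  pH = pK2 − log₁₀([HCO3⁻]/[CO3²⁻])
log₁₀(16.2) = +1.210
pH = 9.08 − (+1.210) = 7.87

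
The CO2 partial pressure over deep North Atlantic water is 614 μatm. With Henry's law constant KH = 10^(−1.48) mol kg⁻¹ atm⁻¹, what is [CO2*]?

KH = 10^(−1.48) = 3.311×10^-2 mol kg⁻¹ atm⁻¹
[CO2*] = KH · pCO2 = 3.311×10^-2 × 614×10^-6 atm = 2.03×10^-5 mol/kg

[CO2*] = 20.3 μmol/kg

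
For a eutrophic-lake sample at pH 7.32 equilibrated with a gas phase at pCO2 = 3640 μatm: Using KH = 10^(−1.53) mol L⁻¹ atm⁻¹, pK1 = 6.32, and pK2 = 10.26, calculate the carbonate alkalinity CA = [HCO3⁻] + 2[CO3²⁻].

CA = 1.08 mmol/L

[CO2*] = KH · pCO2 = 10^(−1.53) × 3640×10^-6 = 1.074×10^-4 mol/L
α₀ = 1/(1 + K1/[H⁺] + K1K2/[H⁺]²) = 1/(1 + 10^+1.00 + 10^-1.94) = 0.09081
DIC = [CO2*]/α₀ = 1.074×10^-4 / 0.09081 = 1.183 mmol/L
CA = (α₁ + 2α₂)·DIC = (0.9081 + 2×0.001043) × 1.183 = 1.08 mmol/L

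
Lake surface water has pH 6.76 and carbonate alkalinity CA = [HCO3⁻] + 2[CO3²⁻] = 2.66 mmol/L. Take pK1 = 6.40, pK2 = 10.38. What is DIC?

CA = [HCO3⁻] + 2[CO3²⁻] = (α₁ + 2α₂)·DIC
At pH 6.76: [H⁺]/K1 = 10^-0.36 = 0.43652, K2/[H⁺] = 10^-3.62 = 0.00023988
α₁ = 1/(1 + 0.43652 + 0.00023988) = 1/1.4368 = 0.6960; α₂ = α₁·K2/[H⁺] = 0.0001670
α₁ + 2α₂ = 0.6963
DIC = CA / (α₁ + 2α₂) = 2.66 / 0.6963 = 3.82 mmol/L

DIC = 3.82 mmol/L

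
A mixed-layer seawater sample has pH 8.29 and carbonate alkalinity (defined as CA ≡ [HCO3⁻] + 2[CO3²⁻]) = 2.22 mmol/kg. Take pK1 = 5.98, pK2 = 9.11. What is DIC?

DIC = 1.97 mmol/kg

CA = [HCO3⁻] + 2[CO3²⁻] = (α₁ + 2α₂)·DIC
At pH 8.29: [H⁺]/K1 = 10^-2.31 = 0.0048978, K2/[H⁺] = 10^-0.82 = 0.15136
α₁ = 1/(1 + 0.0048978 + 0.15136) = 1/1.1563 = 0.8649; α₂ = α₁·K2/[H⁺] = 0.1309
α₁ + 2α₂ = 1.1267
DIC = CA / (α₁ + 2α₂) = 2.22 / 1.1267 = 1.97 mmol/kg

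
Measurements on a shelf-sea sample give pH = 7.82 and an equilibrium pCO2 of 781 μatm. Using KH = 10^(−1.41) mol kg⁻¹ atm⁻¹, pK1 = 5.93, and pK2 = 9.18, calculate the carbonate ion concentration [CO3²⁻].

[CO2*] = KH · pCO2 = 10^(−1.41) × 781×10^-6 = 3.038×10^-5 mol/kg
α₀ = 1/(1 + K1/[H⁺] + K1K2/[H⁺]²) = 1/(1 + 10^+1.89 + 10^+0.53) = 0.01219
DIC = [CO2*]/α₀ = 3.038×10^-5 / 0.01219 = 2.492 mmol/kg
[CO3²⁻] = α₂·DIC; α₂ = 0.04132, so [CO3²⁻] = 0.04132 × 2.492 = 0.103 mmol/kg

[CO3²⁻] = 0.103 mmol/kg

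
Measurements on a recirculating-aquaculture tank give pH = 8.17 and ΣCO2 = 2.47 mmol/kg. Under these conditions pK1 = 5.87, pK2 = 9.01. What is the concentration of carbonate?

α₂ = 1 / (1 + [H⁺]/K2 + [H⁺]²/(K1K2)) = 1 / (1 + 10^+0.84 + 10^-1.46)
   = 1 / (1 + 6.9183 + 0.034674) = 1/7.9530 = 0.1257
[CO3²⁻] = α₂ × DIC = 0.1257 × 2.47 = 0.311 mmol/kg

[CO3²⁻] = 0.311 mmol/kg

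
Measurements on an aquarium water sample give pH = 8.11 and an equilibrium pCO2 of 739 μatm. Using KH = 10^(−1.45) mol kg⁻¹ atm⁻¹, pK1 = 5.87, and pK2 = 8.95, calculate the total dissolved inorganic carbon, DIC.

[CO2*] = KH · pCO2 = 10^(−1.45) × 739×10^-6 = 2.622×10^-5 mol/kg
α₀ = 1/(1 + K1/[H⁺] + K1K2/[H⁺]²) = 1/(1 + 10^+2.24 + 10^+1.40) = 0.005003
DIC = [CO2*]/α₀ = 2.622×10^-5 / 0.005003 = 5.24 mmol/kg

DIC = 5.24 mmol/kg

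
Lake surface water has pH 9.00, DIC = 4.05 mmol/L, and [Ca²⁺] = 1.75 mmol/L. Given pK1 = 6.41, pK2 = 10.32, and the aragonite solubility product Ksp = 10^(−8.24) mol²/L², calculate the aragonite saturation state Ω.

Ω = 56.1

α₂ = 1 / (1 + [H⁺]/K2 + [H⁺]²/(K1K2)) = 1 / (1 + 10^+1.32 + 10^-1.27)
   = 1 / (1 + 20.893 + 0.053703) = 1/21.947 = 0.04557
[CO3²⁻] = α₂ × DIC = 0.04557 × 4.05 = 0.1845 mmol/L
Ksp = 10^(−8.24) = 5.754×10^-9
Ω = [Ca²⁺][CO3²⁻]/Ksp = (1.75×10^-3)(1.845×10^-4) / 5.754×10^-9 = 56.1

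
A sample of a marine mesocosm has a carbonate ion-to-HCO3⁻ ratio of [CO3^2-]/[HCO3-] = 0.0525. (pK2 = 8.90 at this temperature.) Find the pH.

From K2 = [H⁺][CO3^2-]/[HCO3-]:  pH = pK2 + log₁₀([CO3^2-]/[HCO3-])
log₁₀(0.0525) = -1.280
pH = 8.90 + (-1.280) = 7.62

pH = 7.62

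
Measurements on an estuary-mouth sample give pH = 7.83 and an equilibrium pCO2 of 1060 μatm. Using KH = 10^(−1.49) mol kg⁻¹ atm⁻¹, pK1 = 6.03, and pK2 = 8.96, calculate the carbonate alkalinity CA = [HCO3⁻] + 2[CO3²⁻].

[CO2*] = KH · pCO2 = 10^(−1.49) × 1060×10^-6 = 3.430×10^-5 mol/kg
α₀ = 1/(1 + K1/[H⁺] + K1K2/[H⁺]²) = 1/(1 + 10^+1.80 + 10^+0.67) = 0.01454
DIC = [CO2*]/α₀ = 3.430×10^-5 / 0.01454 = 2.359 mmol/kg
CA = (α₁ + 2α₂)·DIC = (0.9174 + 2×0.06801) × 2.359 = 2.49 mmol/kg

CA = 2.49 mmol/kg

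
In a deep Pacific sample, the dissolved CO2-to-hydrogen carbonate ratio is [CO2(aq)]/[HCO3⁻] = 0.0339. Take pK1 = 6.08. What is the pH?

From K1 = [H⁺][HCO3⁻]/[CO2(aq)]:  pH = pK1 − log₁₀([CO2(aq)]/[HCO3⁻])
log₁₀(0.0339) = -1.470
pH = 6.08 − (-1.470) = 7.55

pH = 7.55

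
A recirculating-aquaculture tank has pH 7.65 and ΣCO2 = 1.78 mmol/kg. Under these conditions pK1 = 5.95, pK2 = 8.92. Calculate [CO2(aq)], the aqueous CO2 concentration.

α₀ = 1 / (1 + K1/[H⁺] + K1K2/[H⁺]²) = 1 / (1 + 10^+1.70 + 10^+0.43)
   = 1 / (1 + 50.119 + 2.6915) = 1/53.810 = 0.01858
[CO2*] = α₀ × DIC = 0.01858 × 1.78 = 0.0331 mmol/kg

[CO2*] = 0.0331 mmol/kg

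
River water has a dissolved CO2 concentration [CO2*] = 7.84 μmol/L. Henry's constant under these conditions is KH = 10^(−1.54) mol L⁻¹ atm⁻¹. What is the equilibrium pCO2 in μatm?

KH = 10^(−1.54) = 2.884×10^-2 mol L⁻¹ atm⁻¹
pCO2 = [CO2*]/KH = 7.84×10^-6 / 2.884×10^-2 = 2.72×10^-4 atm = 272 μatm

pCO2 = 272 μatm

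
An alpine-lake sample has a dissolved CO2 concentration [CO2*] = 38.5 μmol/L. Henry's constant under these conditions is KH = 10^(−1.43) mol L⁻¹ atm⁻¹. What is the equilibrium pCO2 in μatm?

pCO2 = 1040 μatm

KH = 10^(−1.43) = 3.715×10^-2 mol L⁻¹ atm⁻¹
pCO2 = [CO2*]/KH = 38.5×10^-6 / 3.715×10^-2 = 1.04×10^-3 atm = 1040 μatm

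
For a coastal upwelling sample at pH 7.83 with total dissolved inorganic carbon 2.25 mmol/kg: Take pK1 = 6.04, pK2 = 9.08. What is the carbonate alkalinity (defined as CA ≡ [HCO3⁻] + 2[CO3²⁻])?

CA = 2.33 mmol/kg

CA = [HCO3⁻] + 2[CO3²⁻] = (α₁ + 2α₂)·DIC
At pH 7.83: [H⁺]/K1 = 10^-1.79 = 0.016218, K2/[H⁺] = 10^-1.25 = 0.056234
α₁ = 1/(1 + 0.016218 + 0.056234) = 1/1.0725 = 0.9324; α₂ = α₁·K2/[H⁺] = 0.05244
α₁ + 2α₂ = 1.0373
CA = 1.0373 × 2.25 = 2.33 mmol/kg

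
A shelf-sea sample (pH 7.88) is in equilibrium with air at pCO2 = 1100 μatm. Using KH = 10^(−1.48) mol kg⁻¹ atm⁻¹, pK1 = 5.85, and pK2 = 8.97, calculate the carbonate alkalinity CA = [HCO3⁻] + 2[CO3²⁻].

CA = 4.54 mmol/kg

[CO2*] = KH · pCO2 = 10^(−1.48) × 1100×10^-6 = 3.642×10^-5 mol/kg
α₀ = 1/(1 + K1/[H⁺] + K1K2/[H⁺]²) = 1/(1 + 10^+2.03 + 10^+0.94) = 0.008557
DIC = [CO2*]/α₀ = 3.642×10^-5 / 0.008557 = 4.257 mmol/kg
CA = (α₁ + 2α₂)·DIC = (0.9169 + 2×0.07453) × 4.257 = 4.54 mmol/kg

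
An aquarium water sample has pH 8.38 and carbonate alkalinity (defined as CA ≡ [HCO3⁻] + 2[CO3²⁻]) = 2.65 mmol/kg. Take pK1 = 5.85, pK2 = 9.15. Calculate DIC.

CA = [HCO3⁻] + 2[CO3²⁻] = (α₁ + 2α₂)·DIC
At pH 8.38: [H⁺]/K1 = 10^-2.53 = 0.0029512, K2/[H⁺] = 10^-0.77 = 0.16982
α₁ = 1/(1 + 0.0029512 + 0.16982) = 1/1.1728 = 0.8527; α₂ = α₁·K2/[H⁺] = 0.1448
α₁ + 2α₂ = 1.1423
DIC = CA / (α₁ + 2α₂) = 2.65 / 1.1423 = 2.32 mmol/kg

DIC = 2.32 mmol/kg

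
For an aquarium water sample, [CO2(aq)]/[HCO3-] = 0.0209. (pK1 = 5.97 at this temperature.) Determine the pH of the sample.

pH = 7.65

From K1 = [H⁺][HCO3-]/[CO2(aq)]:  pH = pK1 − log₁₀([CO2(aq)]/[HCO3-])
log₁₀(0.0209) = -1.680
pH = 5.97 − (-1.680) = 7.65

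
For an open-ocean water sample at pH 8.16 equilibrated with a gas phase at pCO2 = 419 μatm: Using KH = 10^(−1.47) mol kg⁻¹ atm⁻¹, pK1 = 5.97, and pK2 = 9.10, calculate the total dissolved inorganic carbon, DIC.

[CO2*] = KH · pCO2 = 10^(−1.47) × 419×10^-6 = 1.420×10^-5 mol/kg
α₀ = 1/(1 + K1/[H⁺] + K1K2/[H⁺]²) = 1/(1 + 10^+2.19 + 10^+1.25) = 0.005758
DIC = [CO2*]/α₀ = 1.420×10^-5 / 0.005758 = 2.47 mmol/kg

DIC = 2.47 mmol/kg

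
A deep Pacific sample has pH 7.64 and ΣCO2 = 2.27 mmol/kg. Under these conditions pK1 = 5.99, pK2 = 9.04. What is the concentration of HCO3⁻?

α₁ = 1 / (1 + [H⁺]/K1 + K2/[H⁺]) = 1 / (1 + 10^-1.65 + 10^-1.40)
   = 1 / (1 + 0.022387 + 0.039811) = 1/1.0622 = 0.9414
[HCO3⁻] = α₁ × DIC = 0.9414 × 2.27 = 2.14 mmol/kg

[HCO3⁻] = 2.14 mmol/kg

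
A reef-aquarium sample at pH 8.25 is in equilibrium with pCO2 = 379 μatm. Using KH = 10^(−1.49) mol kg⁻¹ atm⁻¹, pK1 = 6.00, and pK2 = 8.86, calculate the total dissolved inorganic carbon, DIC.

[CO2*] = KH · pCO2 = 10^(−1.49) × 379×10^-6 = 1.226×10^-5 mol/kg
α₀ = 1/(1 + K1/[H⁺] + K1K2/[H⁺]²) = 1/(1 + 10^+2.25 + 10^+1.64) = 0.004495
DIC = [CO2*]/α₀ = 1.226×10^-5 / 0.004495 = 2.73 mmol/kg

DIC = 2.73 mmol/kg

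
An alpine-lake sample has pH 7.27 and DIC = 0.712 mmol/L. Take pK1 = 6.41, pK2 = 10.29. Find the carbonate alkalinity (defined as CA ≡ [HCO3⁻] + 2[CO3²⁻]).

CA = [HCO3⁻] + 2[CO3²⁻] = (α₁ + 2α₂)·DIC
At pH 7.27: [H⁺]/K1 = 10^-0.86 = 0.13804, K2/[H⁺] = 10^-3.02 = 0.00095499
α₁ = 1/(1 + 0.13804 + 0.00095499) = 1/1.1390 = 0.8780; α₂ = α₁·K2/[H⁺] = 0.0008385
α₁ + 2α₂ = 0.8796
CA = 0.8796 × 0.712 = 0.626 mmol/L

CA = 0.626 mmol/L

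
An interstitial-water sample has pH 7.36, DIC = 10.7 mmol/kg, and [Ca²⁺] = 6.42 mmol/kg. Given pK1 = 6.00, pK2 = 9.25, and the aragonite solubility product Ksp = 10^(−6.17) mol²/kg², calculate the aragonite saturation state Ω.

Ω = 1.24

α₂ = 1 / (1 + [H⁺]/K2 + [H⁺]²/(K1K2)) = 1 / (1 + 10^+1.89 + 10^+0.53)
   = 1 / (1 + 77.625 + 3.3884) = 1/82.013 = 0.01219
[CO3²⁻] = α₂ × DIC = 0.01219 × 10.7 = 0.1305 mmol/kg
Ksp = 10^(−6.17) = 6.761×10^-7
Ω = [Ca²⁺][CO3²⁻]/Ksp = (6.42×10^-3)(1.305×10^-4) / 6.761×10^-7 = 1.24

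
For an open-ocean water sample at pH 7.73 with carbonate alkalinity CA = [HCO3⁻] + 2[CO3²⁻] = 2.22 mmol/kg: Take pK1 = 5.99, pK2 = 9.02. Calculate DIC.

DIC = 2.15 mmol/kg

CA = [HCO3⁻] + 2[CO3²⁻] = (α₁ + 2α₂)·DIC
At pH 7.73: [H⁺]/K1 = 10^-1.74 = 0.018197, K2/[H⁺] = 10^-1.29 = 0.051286
α₁ = 1/(1 + 0.018197 + 0.051286) = 1/1.0695 = 0.9350; α₂ = α₁·K2/[H⁺] = 0.04795
α₁ + 2α₂ = 1.0309
DIC = CA / (α₁ + 2α₂) = 2.22 / 1.0309 = 2.15 mmol/kg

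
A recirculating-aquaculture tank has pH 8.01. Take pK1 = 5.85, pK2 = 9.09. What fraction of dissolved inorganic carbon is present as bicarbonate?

α₁ = 0.917

α₁ = 1 / (1 + [H⁺]/K1 + K2/[H⁺]) = 1 / (1 + 10^-2.16 + 10^-1.08)
   = 1 / (1 + 0.0069183 + 0.083176) = 1/1.0901 = 0.9174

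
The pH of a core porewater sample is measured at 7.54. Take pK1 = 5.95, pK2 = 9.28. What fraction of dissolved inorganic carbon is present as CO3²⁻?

α₂ = 1 / (1 + [H⁺]/K2 + [H⁺]²/(K1K2)) = 1 / (1 + 10^+1.74 + 10^+0.15)
   = 1 / (1 + 54.954 + 1.4125) = 1/57.367 = 0.01743

α₂ = 0.0174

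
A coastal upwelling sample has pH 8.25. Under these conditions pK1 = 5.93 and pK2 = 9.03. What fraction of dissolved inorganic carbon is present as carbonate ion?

α₂ = 1 / (1 + [H⁺]/K2 + [H⁺]²/(K1K2)) = 1 / (1 + 10^+0.78 + 10^-1.54)
   = 1 / (1 + 6.0256 + 0.028840) = 1/7.0544 = 0.1418

α₂ = 0.142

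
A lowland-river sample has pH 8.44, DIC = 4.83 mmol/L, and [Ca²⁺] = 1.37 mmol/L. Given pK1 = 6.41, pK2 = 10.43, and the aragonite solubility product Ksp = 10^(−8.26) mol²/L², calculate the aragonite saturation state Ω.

Ω = 12.1

α₂ = 1 / (1 + [H⁺]/K2 + [H⁺]²/(K1K2)) = 1 / (1 + 10^+1.99 + 10^-0.04)
   = 1 / (1 + 97.724 + 0.91201) = 1/99.636 = 0.01004
[CO3²⁻] = α₂ × DIC = 0.01004 × 4.83 = 0.04848 mmol/L
Ksp = 10^(−8.26) = 5.495×10^-9
Ω = [Ca²⁺][CO3²⁻]/Ksp = (1.37×10^-3)(4.848×10^-5) / 5.495×10^-9 = 12.1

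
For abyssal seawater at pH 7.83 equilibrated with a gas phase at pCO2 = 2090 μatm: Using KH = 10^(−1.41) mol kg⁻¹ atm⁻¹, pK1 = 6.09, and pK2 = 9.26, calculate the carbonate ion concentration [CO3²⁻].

[CO2*] = KH · pCO2 = 10^(−1.41) × 2090×10^-6 = 8.131×10^-5 mol/kg
α₀ = 1/(1 + K1/[H⁺] + K1K2/[H⁺]²) = 1/(1 + 10^+1.74 + 10^+0.31) = 0.01724
DIC = [CO2*]/α₀ = 8.131×10^-5 / 0.01724 = 4.716 mmol/kg
[CO3²⁻] = α₂·DIC; α₂ = 0.03520, so [CO3²⁻] = 0.03520 × 4.716 = 0.166 mmol/kg

[CO3²⁻] = 0.166 mmol/kg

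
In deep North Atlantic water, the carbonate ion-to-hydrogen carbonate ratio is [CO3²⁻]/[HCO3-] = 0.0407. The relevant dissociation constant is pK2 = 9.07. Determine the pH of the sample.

From K2 = [H⁺][CO3²⁻]/[HCO3-]:  pH = pK2 + log₁₀([CO3²⁻]/[HCO3-])
log₁₀(0.0407) = -1.390
pH = 9.07 + (-1.390) = 7.68

pH = 7.68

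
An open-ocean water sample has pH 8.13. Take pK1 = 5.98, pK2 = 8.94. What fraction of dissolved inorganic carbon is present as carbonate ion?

α₂ = 1 / (1 + [H⁺]/K2 + [H⁺]²/(K1K2)) = 1 / (1 + 10^+0.81 + 10^-1.34)
   = 1 / (1 + 6.4565 + 0.045709) = 1/7.5023 = 0.1333

α₂ = 0.133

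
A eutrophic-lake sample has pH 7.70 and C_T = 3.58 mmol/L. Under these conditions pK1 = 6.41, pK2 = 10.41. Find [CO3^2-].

[CO3²⁻] = 6.63 μmol/L

α₂ = 1 / (1 + [H⁺]/K2 + [H⁺]²/(K1K2)) = 1 / (1 + 10^+2.71 + 10^+1.42)
   = 1 / (1 + 512.86 + 26.303) = 1/540.16 = 0.001851
[CO3²⁻] = α₂ × DIC = 0.001851 × 3.58 = 0.00663 mmol/L = 6.63 μmol/L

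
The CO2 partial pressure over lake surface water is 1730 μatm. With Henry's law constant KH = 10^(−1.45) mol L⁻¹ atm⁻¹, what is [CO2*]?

KH = 10^(−1.45) = 3.548×10^-2 mol L⁻¹ atm⁻¹
[CO2*] = KH · pCO2 = 3.548×10^-2 × 1730×10^-6 atm = 6.14×10^-5 mol/L

[CO2*] = 61.4 μmol/L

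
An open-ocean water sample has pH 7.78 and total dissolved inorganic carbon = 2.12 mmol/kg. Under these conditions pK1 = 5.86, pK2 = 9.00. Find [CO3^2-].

α₂ = 1 / (1 + [H⁺]/K2 + [H⁺]²/(K1K2)) = 1 / (1 + 10^+1.22 + 10^-0.70)
   = 1 / (1 + 16.596 + 0.19953) = 1/17.795 = 0.05619
[CO3²⁻] = α₂ × DIC = 0.05619 × 2.12 = 0.119 mmol/kg

[CO3²⁻] = 0.119 mmol/kg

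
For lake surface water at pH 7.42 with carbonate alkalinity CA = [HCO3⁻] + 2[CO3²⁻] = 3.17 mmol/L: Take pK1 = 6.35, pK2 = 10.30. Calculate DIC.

DIC = 3.43 mmol/L

CA = [HCO3⁻] + 2[CO3²⁻] = (α₁ + 2α₂)·DIC
At pH 7.42: [H⁺]/K1 = 10^-1.07 = 0.085114, K2/[H⁺] = 10^-2.88 = 0.0013183
α₁ = 1/(1 + 0.085114 + 0.0013183) = 1/1.0864 = 0.9204; α₂ = α₁·K2/[H⁺] = 0.001213
α₁ + 2α₂ = 0.9229
DIC = CA / (α₁ + 2α₂) = 3.17 / 0.9229 = 3.43 mmol/L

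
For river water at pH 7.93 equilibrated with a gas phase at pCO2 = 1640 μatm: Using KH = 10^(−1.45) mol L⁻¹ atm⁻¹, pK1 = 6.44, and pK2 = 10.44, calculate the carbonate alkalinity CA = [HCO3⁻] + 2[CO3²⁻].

[CO2*] = KH · pCO2 = 10^(−1.45) × 1640×10^-6 = 5.819×10^-5 mol/L
α₀ = 1/(1 + K1/[H⁺] + K1K2/[H⁺]²) = 1/(1 + 10^+1.49 + 10^-1.02) = 0.03125
DIC = [CO2*]/α₀ = 5.819×10^-5 / 0.03125 = 1.862 mmol/L
CA = (α₁ + 2α₂)·DIC = (0.9658 + 2×0.002984) × 1.862 = 1.81 mmol/L

CA = 1.81 mmol/L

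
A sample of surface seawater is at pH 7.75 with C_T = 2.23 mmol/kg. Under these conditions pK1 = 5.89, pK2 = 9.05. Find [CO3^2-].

α₂ = 1 / (1 + [H⁺]/K2 + [H⁺]²/(K1K2)) = 1 / (1 + 10^+1.30 + 10^-0.56)
   = 1 / (1 + 19.953 + 0.27542) = 1/21.228 = 0.04711
[CO3²⁻] = α₂ × DIC = 0.04711 × 2.23 = 0.105 mmol/kg

[CO3²⁻] = 0.105 mmol/kg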